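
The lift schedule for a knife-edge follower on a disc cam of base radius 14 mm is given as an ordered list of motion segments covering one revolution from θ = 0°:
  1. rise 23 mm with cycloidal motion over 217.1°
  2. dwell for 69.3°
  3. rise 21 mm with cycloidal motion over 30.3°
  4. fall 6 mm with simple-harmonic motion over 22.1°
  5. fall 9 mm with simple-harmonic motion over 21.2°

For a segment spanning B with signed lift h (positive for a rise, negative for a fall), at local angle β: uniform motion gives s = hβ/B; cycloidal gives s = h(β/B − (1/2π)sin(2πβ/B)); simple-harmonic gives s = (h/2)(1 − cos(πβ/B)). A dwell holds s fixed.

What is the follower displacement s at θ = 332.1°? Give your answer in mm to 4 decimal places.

seg 1 [0°–217.1°] cycloidal, h=23: full span → s += 23 → s = 23.0000
seg 2 [217.1°–286.4°] dwell: s stays 23.0000
seg 3 [286.4°–316.7°] cycloidal, h=21: full span → s += 21 → s = 44.0000
seg 4 [316.7°–338.8°] simple-harmonic, h=-6: θ=332.1° here. β=15.4, B=22.1. -6/2·(1 − cos(π·0.6968)) = -4.7391 → s = 39.2609

39.2609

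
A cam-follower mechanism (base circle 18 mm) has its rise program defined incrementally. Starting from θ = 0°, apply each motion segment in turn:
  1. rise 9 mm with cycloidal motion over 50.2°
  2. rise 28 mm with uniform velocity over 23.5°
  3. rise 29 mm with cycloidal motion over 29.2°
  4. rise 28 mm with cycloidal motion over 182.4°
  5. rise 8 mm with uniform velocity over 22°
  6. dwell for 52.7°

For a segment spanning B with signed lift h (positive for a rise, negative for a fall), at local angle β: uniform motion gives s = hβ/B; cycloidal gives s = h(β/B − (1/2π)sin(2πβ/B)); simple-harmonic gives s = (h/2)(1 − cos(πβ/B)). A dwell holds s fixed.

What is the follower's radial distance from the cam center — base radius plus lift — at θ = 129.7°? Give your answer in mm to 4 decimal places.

seg 1 [0°–50.2°] cycloidal, h=9: full span → s += 9 → s = 9.0000
seg 2 [50.2°–73.7°] uniform, h=28: full span → s += 28 → s = 37.0000
seg 3 [73.7°–102.9°] cycloidal, h=29: full span → s += 29 → s = 66.0000
seg 4 [102.9°–285.3°] cycloidal, h=28: θ=129.7° here. β=26.8, B=182.4. 28·(0.1469 − sin(2π·0.1469)/(2π)) = 0.5600 → s = 66.5600
radial distance = base radius + s = 18 + 66.5600 = 84.5600

84.5600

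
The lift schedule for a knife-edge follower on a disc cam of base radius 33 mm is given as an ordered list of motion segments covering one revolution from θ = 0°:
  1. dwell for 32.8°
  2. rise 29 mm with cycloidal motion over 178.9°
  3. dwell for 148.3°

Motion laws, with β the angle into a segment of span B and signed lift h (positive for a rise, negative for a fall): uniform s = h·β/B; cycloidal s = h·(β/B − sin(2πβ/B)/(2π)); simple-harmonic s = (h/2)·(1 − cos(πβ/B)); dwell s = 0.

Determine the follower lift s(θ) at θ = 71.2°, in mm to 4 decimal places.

seg 1 [0°–32.8°] dwell: s stays 0.0000
seg 2 [32.8°–211.7°] cycloidal, h=29: θ=71.2° here. β=38.4, B=178.9. 29·(0.2146 − sin(2π·0.2146)/(2π)) = 1.7226 → s = 1.7226

1.7226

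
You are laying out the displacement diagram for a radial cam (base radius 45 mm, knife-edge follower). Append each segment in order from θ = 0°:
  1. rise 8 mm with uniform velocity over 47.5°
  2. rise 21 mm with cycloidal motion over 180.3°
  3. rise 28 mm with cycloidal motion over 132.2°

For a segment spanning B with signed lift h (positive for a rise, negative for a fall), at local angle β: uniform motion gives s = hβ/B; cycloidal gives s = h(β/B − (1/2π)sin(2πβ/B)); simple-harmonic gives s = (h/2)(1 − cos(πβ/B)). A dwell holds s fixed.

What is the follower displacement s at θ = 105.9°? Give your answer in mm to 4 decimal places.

seg 1 [0°–47.5°] uniform, h=8: full span → s += 8 → s = 8.0000
seg 2 [47.5°–227.8°] cycloidal, h=21: θ=105.9° here. β=58.4, B=180.3. 21·(0.3239 − sin(2π·0.3239)/(2π)) = 3.8137 → s = 11.8137

11.8137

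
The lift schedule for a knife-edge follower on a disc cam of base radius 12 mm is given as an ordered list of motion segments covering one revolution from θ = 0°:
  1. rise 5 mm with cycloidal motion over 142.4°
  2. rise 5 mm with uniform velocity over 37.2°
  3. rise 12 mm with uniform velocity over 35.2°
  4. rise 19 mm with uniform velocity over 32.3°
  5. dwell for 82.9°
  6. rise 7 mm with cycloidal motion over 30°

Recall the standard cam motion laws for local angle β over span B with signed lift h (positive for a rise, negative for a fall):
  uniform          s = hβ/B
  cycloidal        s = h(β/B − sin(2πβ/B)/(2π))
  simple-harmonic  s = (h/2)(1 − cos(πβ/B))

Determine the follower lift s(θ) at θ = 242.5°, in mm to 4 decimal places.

seg 1 [0°–142.4°] cycloidal, h=5: full span → s += 5 → s = 5.0000
seg 2 [142.4°–179.6°] uniform, h=5: full span → s += 5 → s = 10.0000
seg 3 [179.6°–214.8°] uniform, h=12: full span → s += 12 → s = 22.0000
seg 4 [214.8°–247.1°] uniform, h=19: θ=242.5° here. β=27.7, B=32.3. 19·27.7/32.3 = 16.2941 → s = 38.2941

38.2941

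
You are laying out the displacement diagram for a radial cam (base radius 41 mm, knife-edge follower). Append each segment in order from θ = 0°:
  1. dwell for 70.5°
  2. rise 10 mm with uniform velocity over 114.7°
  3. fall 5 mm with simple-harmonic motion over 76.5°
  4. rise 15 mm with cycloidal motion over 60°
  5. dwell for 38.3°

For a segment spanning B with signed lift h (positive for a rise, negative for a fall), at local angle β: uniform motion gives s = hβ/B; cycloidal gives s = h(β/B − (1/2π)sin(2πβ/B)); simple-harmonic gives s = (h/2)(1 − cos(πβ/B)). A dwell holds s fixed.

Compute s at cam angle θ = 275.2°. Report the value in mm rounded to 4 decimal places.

seg 1 [0°–70.5°] dwell: s stays 0.0000
seg 2 [70.5°–185.2°] uniform, h=10: full span → s += 10 → s = 10.0000
seg 3 [185.2°–261.7°] simple-harmonic, h=-5: full span → s += -5 → s = 5.0000
seg 4 [261.7°–321.7°] cycloidal, h=15: θ=275.2° here. β=13.5, B=60. 15·(0.2250 − sin(2π·0.2250)/(2π)) = 1.0171 → s = 6.0171

6.0171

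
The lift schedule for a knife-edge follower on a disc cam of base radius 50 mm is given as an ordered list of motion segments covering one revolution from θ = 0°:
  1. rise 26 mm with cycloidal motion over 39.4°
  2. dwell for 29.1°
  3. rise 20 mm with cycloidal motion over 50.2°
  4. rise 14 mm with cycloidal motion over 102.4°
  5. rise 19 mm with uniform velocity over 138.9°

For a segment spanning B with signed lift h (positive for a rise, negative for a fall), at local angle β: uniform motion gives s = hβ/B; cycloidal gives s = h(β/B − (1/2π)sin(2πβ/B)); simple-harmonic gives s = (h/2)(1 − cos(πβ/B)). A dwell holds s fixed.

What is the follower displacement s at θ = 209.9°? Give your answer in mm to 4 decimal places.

seg 1 [0°–39.4°] cycloidal, h=26: full span → s += 26 → s = 26.0000
seg 2 [39.4°–68.5°] dwell: s stays 26.0000
seg 3 [68.5°–118.7°] cycloidal, h=20: full span → s += 20 → s = 46.0000
seg 4 [118.7°–221.1°] cycloidal, h=14: θ=209.9° here. β=91.2, B=102.4. 14·(0.8906 − sin(2π·0.8906)/(2π)) = 13.8823 → s = 59.8823

59.8823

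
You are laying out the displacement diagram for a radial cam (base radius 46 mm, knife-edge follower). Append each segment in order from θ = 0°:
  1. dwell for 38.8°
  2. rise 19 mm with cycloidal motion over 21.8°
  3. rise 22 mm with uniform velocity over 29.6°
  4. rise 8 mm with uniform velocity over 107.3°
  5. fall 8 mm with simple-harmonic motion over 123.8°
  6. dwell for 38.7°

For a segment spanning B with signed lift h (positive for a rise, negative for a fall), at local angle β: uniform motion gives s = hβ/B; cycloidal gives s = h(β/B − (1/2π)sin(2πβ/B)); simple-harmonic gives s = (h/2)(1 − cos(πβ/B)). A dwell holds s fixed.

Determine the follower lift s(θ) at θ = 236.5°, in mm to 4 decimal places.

seg 1 [0°–38.8°] dwell: s stays 0.0000
seg 2 [38.8°–60.6°] cycloidal, h=19: full span → s += 19 → s = 19.0000
seg 3 [60.6°–90.2°] uniform, h=22: full span → s += 22 → s = 41.0000
seg 4 [90.2°–197.5°] uniform, h=8: full span → s += 8 → s = 49.0000
seg 5 [197.5°–321.3°] simple-harmonic, h=-8: θ=236.5° here. β=39, B=123.8. -8/2·(1 − cos(π·0.3150)) = -1.8042 → s = 47.1958

47.1958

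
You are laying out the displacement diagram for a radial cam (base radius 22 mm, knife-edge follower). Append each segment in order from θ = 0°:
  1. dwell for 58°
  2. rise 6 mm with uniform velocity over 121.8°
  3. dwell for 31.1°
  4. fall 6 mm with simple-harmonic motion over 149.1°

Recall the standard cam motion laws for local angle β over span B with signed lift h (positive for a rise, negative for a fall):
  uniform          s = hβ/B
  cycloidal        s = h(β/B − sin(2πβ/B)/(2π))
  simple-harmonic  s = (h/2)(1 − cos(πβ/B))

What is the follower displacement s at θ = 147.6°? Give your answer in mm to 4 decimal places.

seg 1 [0°–58°] dwell: s stays 0.0000
seg 2 [58°–179.8°] uniform, h=6: θ=147.6° here. β=89.6, B=121.8. 6·89.6/121.8 = 4.4138 → s = 4.4138

4.4138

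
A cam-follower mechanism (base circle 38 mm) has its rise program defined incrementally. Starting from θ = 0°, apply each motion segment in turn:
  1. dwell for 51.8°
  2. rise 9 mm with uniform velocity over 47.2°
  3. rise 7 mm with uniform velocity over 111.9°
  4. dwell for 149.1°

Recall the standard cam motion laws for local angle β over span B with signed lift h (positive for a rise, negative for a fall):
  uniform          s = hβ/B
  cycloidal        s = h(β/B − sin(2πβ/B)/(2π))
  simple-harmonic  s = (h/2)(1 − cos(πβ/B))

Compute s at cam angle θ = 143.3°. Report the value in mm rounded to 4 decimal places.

seg 1 [0°–51.8°] dwell: s stays 0.0000
seg 2 [51.8°–99°] uniform, h=9: full span → s += 9 → s = 9.0000
seg 3 [99°–210.9°] uniform, h=7: θ=143.3° here. β=44.3, B=111.9. 7·44.3/111.9 = 2.7712 → s = 11.7712

11.7712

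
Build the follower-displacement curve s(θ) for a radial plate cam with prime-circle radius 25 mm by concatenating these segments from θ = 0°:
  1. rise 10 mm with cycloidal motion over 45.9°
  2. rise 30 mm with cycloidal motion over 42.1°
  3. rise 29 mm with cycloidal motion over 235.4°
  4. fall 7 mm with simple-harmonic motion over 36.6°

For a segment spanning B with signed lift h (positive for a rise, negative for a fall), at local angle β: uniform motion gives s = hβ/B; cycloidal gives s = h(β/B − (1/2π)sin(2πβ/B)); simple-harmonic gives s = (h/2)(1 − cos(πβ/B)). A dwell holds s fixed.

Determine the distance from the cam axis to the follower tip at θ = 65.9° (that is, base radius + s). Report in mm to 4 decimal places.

seg 1 [0°–45.9°] cycloidal, h=10: full span → s += 10 → s = 10.0000
seg 2 [45.9°–88°] cycloidal, h=30: θ=65.9° here. β=20, B=42.1. 30·(0.4751 − sin(2π·0.4751)/(2π)) = 13.5066 → s = 23.5066
radial distance = base radius + s = 25 + 23.5066 = 48.5066

48.5066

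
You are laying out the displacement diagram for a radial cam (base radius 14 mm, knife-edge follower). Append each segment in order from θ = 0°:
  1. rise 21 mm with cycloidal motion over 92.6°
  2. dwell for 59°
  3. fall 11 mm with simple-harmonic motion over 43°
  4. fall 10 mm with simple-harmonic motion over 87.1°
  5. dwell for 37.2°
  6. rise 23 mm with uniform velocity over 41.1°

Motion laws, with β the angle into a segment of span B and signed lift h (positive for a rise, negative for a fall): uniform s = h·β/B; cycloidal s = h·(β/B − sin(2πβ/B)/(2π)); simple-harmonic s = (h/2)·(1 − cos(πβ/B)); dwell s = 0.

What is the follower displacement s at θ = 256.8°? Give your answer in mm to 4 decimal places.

seg 1 [0°–92.6°] cycloidal, h=21: full span → s += 21 → s = 21.0000
seg 2 [92.6°–151.6°] dwell: s stays 21.0000
seg 3 [151.6°–194.6°] simple-harmonic, h=-11: full span → s += -11 → s = 10.0000
seg 4 [194.6°–281.7°] simple-harmonic, h=-10: θ=256.8° here. β=62.2, B=87.1. -10/2·(1 − cos(π·0.7141)) = -8.1154 → s = 1.8846

1.8846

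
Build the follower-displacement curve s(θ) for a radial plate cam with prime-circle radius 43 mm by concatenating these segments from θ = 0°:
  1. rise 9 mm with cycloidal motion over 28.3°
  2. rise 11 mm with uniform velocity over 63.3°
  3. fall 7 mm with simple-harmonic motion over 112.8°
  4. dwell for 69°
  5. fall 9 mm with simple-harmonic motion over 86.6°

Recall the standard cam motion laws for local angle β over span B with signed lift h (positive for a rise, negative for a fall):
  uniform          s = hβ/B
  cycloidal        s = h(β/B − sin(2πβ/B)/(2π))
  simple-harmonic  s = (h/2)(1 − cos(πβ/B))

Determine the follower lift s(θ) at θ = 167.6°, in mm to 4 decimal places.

seg 1 [0°–28.3°] cycloidal, h=9: full span → s += 9 → s = 9.0000
seg 2 [28.3°–91.6°] uniform, h=11: full span → s += 11 → s = 20.0000
seg 3 [91.6°–204.4°] simple-harmonic, h=-7: θ=167.6° here. β=76, B=112.8. -7/2·(1 − cos(π·0.6738)) = -5.3171 → s = 14.6829

14.6829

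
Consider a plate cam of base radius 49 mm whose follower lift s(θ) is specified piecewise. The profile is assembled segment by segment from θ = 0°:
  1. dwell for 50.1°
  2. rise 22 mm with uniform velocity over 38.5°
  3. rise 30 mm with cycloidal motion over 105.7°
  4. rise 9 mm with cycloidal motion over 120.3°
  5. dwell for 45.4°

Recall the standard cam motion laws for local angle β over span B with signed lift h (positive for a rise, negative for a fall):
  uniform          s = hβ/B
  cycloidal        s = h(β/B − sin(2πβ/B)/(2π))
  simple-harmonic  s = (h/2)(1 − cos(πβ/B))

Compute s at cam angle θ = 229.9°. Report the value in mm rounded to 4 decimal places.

seg 1 [0°–50.1°] dwell: s stays 0.0000
seg 2 [50.1°–88.6°] uniform, h=22: full span → s += 22 → s = 22.0000
seg 3 [88.6°–194.3°] cycloidal, h=30: full span → s += 30 → s = 52.0000
seg 4 [194.3°–314.6°] cycloidal, h=9: θ=229.9° here. β=35.6, B=120.3. 9·(0.2959 − sin(2π·0.2959)/(2π)) = 1.2902 → s = 53.2902

53.2902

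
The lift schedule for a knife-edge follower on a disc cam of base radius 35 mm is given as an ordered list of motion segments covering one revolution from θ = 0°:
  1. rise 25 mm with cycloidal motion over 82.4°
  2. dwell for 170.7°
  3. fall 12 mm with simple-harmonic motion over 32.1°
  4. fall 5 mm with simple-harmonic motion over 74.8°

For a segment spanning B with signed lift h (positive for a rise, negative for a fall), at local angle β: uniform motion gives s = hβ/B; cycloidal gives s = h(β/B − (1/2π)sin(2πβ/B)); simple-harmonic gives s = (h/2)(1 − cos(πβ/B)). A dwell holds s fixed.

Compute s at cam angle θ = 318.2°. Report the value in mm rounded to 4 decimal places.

seg 1 [0°–82.4°] cycloidal, h=25: full span → s += 25 → s = 25.0000
seg 2 [82.4°–253.1°] dwell: s stays 25.0000
seg 3 [253.1°–285.2°] simple-harmonic, h=-12: full span → s += -12 → s = 13.0000
seg 4 [285.2°–360°] simple-harmonic, h=-5: θ=318.2° here. β=33, B=74.8. -5/2·(1 − cos(π·0.4412)) = -2.0406 → s = 10.9594

10.9594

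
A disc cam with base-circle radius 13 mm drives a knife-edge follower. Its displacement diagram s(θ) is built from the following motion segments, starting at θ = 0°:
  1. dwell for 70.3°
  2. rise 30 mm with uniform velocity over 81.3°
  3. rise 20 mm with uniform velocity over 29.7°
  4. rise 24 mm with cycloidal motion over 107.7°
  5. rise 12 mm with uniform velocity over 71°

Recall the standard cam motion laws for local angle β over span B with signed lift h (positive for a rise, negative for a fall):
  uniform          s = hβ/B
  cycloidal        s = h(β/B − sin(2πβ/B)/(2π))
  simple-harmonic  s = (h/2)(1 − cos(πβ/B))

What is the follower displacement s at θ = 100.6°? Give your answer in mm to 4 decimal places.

seg 1 [0°–70.3°] dwell: s stays 0.0000
seg 2 [70.3°–151.6°] uniform, h=30: θ=100.6° here. β=30.3, B=81.3. 30·30.3/81.3 = 11.1808 → s = 11.1808

11.1808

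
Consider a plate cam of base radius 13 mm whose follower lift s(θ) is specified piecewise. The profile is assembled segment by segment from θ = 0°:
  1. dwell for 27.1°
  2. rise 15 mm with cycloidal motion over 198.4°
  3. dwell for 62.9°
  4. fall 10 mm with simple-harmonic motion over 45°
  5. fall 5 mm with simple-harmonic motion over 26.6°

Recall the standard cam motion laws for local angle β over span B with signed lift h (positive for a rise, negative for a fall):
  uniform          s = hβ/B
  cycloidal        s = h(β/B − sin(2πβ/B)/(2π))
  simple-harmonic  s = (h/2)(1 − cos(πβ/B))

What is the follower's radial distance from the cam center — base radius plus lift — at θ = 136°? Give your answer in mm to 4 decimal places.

seg 1 [0°–27.1°] dwell: s stays 0.0000
seg 2 [27.1°–225.5°] cycloidal, h=15: θ=136° here. β=108.9, B=198.4. 15·(0.5489 − sin(2π·0.5489)/(2π)) = 8.9553 → s = 8.9553
radial distance = base radius + s = 13 + 8.9553 = 21.9553

21.9553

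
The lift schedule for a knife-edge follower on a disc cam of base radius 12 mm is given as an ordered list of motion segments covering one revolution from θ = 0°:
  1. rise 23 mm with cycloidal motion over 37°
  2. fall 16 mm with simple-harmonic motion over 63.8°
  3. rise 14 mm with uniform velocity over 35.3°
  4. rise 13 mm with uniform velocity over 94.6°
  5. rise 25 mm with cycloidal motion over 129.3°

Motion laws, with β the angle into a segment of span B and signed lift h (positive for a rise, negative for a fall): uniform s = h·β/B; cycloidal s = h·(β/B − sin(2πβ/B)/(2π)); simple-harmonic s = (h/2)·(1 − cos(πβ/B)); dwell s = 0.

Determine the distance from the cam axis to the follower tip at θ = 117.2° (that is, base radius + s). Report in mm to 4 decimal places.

seg 1 [0°–37°] cycloidal, h=23: full span → s += 23 → s = 23.0000
seg 2 [37°–100.8°] simple-harmonic, h=-16: full span → s += -16 → s = 7.0000
seg 3 [100.8°–136.1°] uniform, h=14: θ=117.2° here. β=16.4, B=35.3. 14·16.4/35.3 = 6.5042 → s = 13.5042
radial distance = base radius + s = 12 + 13.5042 = 25.5042

25.5042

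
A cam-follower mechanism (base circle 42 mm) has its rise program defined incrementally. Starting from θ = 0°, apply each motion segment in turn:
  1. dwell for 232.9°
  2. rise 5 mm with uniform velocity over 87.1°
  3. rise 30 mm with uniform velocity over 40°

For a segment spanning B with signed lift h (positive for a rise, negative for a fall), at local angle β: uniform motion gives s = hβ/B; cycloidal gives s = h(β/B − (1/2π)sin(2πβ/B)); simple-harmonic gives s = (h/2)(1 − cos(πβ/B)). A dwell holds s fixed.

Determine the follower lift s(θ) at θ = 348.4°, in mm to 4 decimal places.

seg 1 [0°–232.9°] dwell: s stays 0.0000
seg 2 [232.9°–320°] uniform, h=5: full span → s += 5 → s = 5.0000
seg 3 [320°–360°] uniform, h=30: θ=348.4° here. β=28.4, B=40. 30·28.4/40 = 21.3000 → s = 26.3000

26.3000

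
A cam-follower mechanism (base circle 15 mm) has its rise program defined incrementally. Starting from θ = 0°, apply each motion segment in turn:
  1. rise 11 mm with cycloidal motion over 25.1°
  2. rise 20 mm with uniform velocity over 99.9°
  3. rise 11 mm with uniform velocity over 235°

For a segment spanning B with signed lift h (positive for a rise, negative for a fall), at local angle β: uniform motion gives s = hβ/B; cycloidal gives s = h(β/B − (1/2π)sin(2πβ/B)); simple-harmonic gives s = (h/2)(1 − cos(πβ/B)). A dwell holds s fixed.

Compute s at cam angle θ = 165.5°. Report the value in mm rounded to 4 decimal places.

seg 1 [0°–25.1°] cycloidal, h=11: full span → s += 11 → s = 11.0000
seg 2 [25.1°–125°] uniform, h=20: full span → s += 20 → s = 31.0000
seg 3 [125°–360°] uniform, h=11: θ=165.5° here. β=40.5, B=235. 11·40.5/235 = 1.8957 → s = 32.8957

32.8957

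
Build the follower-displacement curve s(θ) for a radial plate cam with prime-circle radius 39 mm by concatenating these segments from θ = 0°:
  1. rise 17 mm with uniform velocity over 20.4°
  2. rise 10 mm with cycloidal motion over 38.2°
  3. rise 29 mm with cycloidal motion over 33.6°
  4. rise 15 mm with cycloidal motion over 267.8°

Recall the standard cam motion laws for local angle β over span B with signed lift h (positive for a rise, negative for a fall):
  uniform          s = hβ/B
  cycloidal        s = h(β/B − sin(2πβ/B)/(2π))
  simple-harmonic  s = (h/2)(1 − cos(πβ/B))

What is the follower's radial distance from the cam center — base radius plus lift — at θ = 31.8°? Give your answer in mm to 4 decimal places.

seg 1 [0°–20.4°] uniform, h=17: full span → s += 17 → s = 17.0000
seg 2 [20.4°–58.6°] cycloidal, h=10: θ=31.8° here. β=11.4, B=38.2. 10·(0.2984 − sin(2π·0.2984)/(2π)) = 1.4659 → s = 18.4659
radial distance = base radius + s = 39 + 18.4659 = 57.4659

57.4659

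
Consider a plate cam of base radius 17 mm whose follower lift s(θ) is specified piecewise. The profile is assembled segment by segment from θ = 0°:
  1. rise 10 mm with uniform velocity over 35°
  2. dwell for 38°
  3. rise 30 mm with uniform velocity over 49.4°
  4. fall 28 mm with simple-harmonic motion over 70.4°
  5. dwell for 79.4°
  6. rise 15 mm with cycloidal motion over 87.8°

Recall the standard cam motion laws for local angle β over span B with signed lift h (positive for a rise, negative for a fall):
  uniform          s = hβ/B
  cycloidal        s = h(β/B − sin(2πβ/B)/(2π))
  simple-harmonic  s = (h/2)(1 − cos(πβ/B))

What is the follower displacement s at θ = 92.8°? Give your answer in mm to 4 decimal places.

seg 1 [0°–35°] uniform, h=10: full span → s += 10 → s = 10.0000
seg 2 [35°–73°] dwell: s stays 10.0000
seg 3 [73°–122.4°] uniform, h=30: θ=92.8° here. β=19.8, B=49.4. 30·19.8/49.4 = 12.0243 → s = 22.0243

22.0243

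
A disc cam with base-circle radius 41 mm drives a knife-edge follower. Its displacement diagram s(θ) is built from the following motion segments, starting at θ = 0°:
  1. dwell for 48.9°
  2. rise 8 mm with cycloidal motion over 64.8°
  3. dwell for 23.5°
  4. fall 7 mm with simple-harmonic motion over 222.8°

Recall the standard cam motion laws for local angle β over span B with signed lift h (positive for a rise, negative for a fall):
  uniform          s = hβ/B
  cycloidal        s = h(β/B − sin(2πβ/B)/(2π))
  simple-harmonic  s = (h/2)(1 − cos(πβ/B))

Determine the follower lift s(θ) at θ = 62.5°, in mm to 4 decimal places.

seg 1 [0°–48.9°] dwell: s stays 0.0000
seg 2 [48.9°–113.7°] cycloidal, h=8: θ=62.5° here. β=13.6, B=64.8. 8·(0.2099 − sin(2π·0.2099)/(2π)) = 0.4460 → s = 0.4460

0.4460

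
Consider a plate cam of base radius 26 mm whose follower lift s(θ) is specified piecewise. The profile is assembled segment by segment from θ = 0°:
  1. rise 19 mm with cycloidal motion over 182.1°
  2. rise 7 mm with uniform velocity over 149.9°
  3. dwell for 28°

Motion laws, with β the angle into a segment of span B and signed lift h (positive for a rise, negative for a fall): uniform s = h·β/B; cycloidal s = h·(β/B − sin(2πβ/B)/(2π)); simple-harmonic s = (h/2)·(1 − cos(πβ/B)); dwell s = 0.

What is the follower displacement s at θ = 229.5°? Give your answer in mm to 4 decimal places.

seg 1 [0°–182.1°] cycloidal, h=19: full span → s += 19 → s = 19.0000
seg 2 [182.1°–332°] uniform, h=7: θ=229.5° here. β=47.4, B=149.9. 7·47.4/149.9 = 2.2135 → s = 21.2135

21.2135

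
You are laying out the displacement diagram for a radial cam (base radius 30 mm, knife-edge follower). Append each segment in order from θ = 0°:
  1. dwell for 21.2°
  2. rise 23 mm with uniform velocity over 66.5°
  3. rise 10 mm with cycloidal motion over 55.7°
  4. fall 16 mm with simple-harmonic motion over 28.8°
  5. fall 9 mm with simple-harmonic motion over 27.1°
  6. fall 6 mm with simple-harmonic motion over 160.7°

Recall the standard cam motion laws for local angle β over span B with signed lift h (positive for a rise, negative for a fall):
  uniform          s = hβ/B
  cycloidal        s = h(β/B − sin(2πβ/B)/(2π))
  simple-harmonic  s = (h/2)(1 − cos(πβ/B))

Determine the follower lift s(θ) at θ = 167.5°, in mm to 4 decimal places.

seg 1 [0°–21.2°] dwell: s stays 0.0000
seg 2 [21.2°–87.7°] uniform, h=23: full span → s += 23 → s = 23.0000
seg 3 [87.7°–143.4°] cycloidal, h=10: full span → s += 10 → s = 33.0000
seg 4 [143.4°–172.2°] simple-harmonic, h=-16: θ=167.5° here. β=24.1, B=28.8. -16/2·(1 − cos(π·0.8368)) = -14.9714 → s = 18.0286

18.0286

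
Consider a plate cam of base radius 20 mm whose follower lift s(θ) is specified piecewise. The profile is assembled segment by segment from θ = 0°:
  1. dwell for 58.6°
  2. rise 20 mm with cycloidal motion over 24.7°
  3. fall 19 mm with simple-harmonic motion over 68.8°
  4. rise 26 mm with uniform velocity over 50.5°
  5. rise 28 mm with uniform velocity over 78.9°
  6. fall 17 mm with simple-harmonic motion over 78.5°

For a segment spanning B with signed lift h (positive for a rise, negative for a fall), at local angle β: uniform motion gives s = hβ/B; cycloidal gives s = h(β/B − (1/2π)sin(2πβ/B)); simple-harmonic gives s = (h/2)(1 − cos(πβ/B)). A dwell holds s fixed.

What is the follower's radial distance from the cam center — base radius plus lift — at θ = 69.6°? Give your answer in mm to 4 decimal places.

seg 1 [0°–58.6°] dwell: s stays 0.0000
seg 2 [58.6°–83.3°] cycloidal, h=20: θ=69.6° here. β=11, B=24.7. 20·(0.4453 − sin(2π·0.4453)/(2π)) = 7.8351 → s = 7.8351
radial distance = base radius + s = 20 + 7.8351 = 27.8351

27.8351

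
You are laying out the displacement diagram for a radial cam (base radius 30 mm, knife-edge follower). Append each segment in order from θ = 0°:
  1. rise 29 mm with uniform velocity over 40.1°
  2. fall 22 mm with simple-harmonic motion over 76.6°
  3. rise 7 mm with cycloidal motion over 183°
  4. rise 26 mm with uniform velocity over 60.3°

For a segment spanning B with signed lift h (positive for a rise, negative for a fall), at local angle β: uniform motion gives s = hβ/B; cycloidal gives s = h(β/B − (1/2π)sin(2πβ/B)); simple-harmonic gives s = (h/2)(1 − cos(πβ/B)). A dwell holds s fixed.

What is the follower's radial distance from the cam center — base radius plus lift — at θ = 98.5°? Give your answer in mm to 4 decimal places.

seg 1 [0°–40.1°] uniform, h=29: full span → s += 29 → s = 29.0000
seg 2 [40.1°–116.7°] simple-harmonic, h=-22: θ=98.5° here. β=58.4, B=76.6. -22/2·(1 − cos(π·0.7624)) = -19.0753 → s = 9.9247
radial distance = base radius + s = 30 + 9.9247 = 39.9247

39.9247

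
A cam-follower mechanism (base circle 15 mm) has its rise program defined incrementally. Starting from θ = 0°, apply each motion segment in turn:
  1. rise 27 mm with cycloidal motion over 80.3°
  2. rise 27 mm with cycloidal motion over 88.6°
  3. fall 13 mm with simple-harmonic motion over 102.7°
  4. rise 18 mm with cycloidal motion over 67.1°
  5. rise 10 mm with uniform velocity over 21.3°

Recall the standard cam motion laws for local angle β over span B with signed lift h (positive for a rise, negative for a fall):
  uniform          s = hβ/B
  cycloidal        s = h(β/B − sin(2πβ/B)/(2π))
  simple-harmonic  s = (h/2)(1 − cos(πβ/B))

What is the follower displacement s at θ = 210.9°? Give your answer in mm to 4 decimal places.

seg 1 [0°–80.3°] cycloidal, h=27: full span → s += 27 → s = 27.0000
seg 2 [80.3°–168.9°] cycloidal, h=27: full span → s += 27 → s = 54.0000
seg 3 [168.9°–271.6°] simple-harmonic, h=-13: θ=210.9° here. β=42, B=102.7. -13/2·(1 − cos(π·0.4090)) = -4.6661 → s = 49.3339

49.3339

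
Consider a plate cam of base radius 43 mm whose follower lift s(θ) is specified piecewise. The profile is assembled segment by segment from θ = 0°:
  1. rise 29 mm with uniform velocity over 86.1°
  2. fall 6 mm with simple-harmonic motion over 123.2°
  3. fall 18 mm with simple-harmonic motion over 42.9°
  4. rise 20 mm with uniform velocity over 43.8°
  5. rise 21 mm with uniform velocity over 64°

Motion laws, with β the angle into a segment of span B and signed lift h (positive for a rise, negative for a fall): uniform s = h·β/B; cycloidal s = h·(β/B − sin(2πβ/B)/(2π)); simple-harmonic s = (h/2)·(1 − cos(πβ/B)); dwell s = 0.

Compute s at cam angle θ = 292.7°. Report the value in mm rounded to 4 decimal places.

seg 1 [0°–86.1°] uniform, h=29: full span → s += 29 → s = 29.0000
seg 2 [86.1°–209.3°] simple-harmonic, h=-6: full span → s += -6 → s = 23.0000
seg 3 [209.3°–252.2°] simple-harmonic, h=-18: full span → s += -18 → s = 5.0000
seg 4 [252.2°–296°] uniform, h=20: θ=292.7° here. β=40.5, B=43.8. 20·40.5/43.8 = 18.4932 → s = 23.4932

23.4932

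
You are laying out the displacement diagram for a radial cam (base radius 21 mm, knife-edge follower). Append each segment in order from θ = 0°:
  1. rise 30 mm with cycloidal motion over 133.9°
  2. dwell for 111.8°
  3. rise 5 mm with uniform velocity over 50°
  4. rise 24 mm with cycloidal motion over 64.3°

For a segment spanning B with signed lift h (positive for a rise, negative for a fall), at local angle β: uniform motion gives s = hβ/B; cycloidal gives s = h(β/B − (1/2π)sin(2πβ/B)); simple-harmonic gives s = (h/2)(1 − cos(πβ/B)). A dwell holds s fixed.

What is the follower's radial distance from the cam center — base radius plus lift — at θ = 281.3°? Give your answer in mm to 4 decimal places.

seg 1 [0°–133.9°] cycloidal, h=30: full span → s += 30 → s = 30.0000
seg 2 [133.9°–245.7°] dwell: s stays 30.0000
seg 3 [245.7°–295.7°] uniform, h=5: θ=281.3° here. β=35.6, B=50. 5·35.6/50 = 3.5600 → s = 33.5600
radial distance = base radius + s = 21 + 33.5600 = 54.5600

54.5600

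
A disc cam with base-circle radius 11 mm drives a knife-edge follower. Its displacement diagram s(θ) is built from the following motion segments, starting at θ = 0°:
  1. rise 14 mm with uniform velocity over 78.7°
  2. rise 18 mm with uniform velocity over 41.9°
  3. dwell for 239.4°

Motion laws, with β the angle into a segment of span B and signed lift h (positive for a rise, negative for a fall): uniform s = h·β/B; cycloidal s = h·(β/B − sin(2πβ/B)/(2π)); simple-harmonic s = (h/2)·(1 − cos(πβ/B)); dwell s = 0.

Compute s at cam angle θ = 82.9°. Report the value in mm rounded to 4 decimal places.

seg 1 [0°–78.7°] uniform, h=14: full span → s += 14 → s = 14.0000
seg 2 [78.7°–120.6°] uniform, h=18: θ=82.9° here. β=4.2, B=41.9. 18·4.2/41.9 = 1.8043 → s = 15.8043

15.8043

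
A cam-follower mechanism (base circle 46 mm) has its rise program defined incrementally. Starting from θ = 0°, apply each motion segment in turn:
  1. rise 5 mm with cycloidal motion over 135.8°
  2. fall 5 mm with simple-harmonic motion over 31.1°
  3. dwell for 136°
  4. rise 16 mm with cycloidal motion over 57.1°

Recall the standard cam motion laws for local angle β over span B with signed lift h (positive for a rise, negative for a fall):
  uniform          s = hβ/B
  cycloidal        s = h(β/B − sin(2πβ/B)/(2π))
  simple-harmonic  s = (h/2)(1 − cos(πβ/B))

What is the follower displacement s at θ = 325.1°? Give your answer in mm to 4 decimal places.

seg 1 [0°–135.8°] cycloidal, h=5: full span → s += 5 → s = 5.0000
seg 2 [135.8°–166.9°] simple-harmonic, h=-5: full span → s += -5 → s = 0.0000
seg 3 [166.9°–302.9°] dwell: s stays 0.0000
seg 4 [302.9°–360°] cycloidal, h=16: θ=325.1° here. β=22.2, B=57.1. 16·(0.3888 − sin(2π·0.3888)/(2π)) = 4.5826 → s = 4.5826

4.5826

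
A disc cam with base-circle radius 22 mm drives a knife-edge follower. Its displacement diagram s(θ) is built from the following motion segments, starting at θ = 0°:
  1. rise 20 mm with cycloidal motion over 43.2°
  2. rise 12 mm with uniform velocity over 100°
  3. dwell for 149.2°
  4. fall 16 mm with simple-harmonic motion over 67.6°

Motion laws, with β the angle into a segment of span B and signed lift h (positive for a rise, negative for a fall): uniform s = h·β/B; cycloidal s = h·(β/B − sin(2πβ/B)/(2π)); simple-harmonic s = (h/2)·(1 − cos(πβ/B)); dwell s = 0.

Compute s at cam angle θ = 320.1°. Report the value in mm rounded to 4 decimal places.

seg 1 [0°–43.2°] cycloidal, h=20: full span → s += 20 → s = 20.0000
seg 2 [43.2°–143.2°] uniform, h=12: full span → s += 12 → s = 32.0000
seg 3 [143.2°–292.4°] dwell: s stays 32.0000
seg 4 [292.4°–360°] simple-harmonic, h=-16: θ=320.1° here. β=27.7, B=67.6. -16/2·(1 − cos(π·0.4098)) = -5.7624 → s = 26.2376

26.2376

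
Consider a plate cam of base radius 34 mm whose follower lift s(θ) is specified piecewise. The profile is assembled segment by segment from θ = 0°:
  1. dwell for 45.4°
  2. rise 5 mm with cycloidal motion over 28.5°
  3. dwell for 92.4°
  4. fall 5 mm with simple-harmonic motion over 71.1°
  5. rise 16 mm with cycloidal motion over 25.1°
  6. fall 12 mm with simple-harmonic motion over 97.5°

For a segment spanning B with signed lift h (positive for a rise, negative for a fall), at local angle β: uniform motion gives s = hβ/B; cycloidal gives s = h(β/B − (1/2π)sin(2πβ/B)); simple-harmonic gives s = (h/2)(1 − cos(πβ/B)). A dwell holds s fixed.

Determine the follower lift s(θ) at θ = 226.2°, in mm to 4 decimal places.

seg 1 [0°–45.4°] dwell: s stays 0.0000
seg 2 [45.4°–73.9°] cycloidal, h=5: full span → s += 5 → s = 5.0000
seg 3 [73.9°–166.3°] dwell: s stays 5.0000
seg 4 [166.3°–237.4°] simple-harmonic, h=-5: θ=226.2° here. β=59.9, B=71.1. -5/2·(1 − cos(π·0.8425)) = -4.7001 → s = 0.2999

0.2999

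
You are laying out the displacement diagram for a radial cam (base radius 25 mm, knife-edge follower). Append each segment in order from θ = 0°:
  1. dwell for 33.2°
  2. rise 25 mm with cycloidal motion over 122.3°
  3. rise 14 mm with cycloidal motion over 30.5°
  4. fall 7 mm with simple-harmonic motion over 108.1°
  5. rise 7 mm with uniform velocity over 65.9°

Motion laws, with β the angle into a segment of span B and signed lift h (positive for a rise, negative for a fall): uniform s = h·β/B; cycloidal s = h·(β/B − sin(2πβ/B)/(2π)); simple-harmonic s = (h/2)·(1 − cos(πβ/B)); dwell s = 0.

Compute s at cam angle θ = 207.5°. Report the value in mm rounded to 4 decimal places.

seg 1 [0°–33.2°] dwell: s stays 0.0000
seg 2 [33.2°–155.5°] cycloidal, h=25: full span → s += 25 → s = 25.0000
seg 3 [155.5°–186°] cycloidal, h=14: full span → s += 14 → s = 39.0000
seg 4 [186°–294.1°] simple-harmonic, h=-7: θ=207.5° here. β=21.5, B=108.1. -7/2·(1 − cos(π·0.1989)) = -0.6613 → s = 38.3387

38.3387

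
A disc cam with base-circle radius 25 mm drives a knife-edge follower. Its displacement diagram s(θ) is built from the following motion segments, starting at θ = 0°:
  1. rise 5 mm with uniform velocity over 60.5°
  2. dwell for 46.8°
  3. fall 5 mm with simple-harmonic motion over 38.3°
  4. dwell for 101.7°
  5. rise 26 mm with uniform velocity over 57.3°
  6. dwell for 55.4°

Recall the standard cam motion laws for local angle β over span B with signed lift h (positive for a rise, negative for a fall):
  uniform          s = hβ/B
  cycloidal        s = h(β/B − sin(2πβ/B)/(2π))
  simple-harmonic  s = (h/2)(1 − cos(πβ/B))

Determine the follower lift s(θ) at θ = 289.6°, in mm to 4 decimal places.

seg 1 [0°–60.5°] uniform, h=5: full span → s += 5 → s = 5.0000
seg 2 [60.5°–107.3°] dwell: s stays 5.0000
seg 3 [107.3°–145.6°] simple-harmonic, h=-5: full span → s += -5 → s = 0.0000
seg 4 [145.6°–247.3°] dwell: s stays 0.0000
seg 5 [247.3°–304.6°] uniform, h=26: θ=289.6° here. β=42.3, B=57.3. 26·42.3/57.3 = 19.1937 → s = 19.1937

19.1937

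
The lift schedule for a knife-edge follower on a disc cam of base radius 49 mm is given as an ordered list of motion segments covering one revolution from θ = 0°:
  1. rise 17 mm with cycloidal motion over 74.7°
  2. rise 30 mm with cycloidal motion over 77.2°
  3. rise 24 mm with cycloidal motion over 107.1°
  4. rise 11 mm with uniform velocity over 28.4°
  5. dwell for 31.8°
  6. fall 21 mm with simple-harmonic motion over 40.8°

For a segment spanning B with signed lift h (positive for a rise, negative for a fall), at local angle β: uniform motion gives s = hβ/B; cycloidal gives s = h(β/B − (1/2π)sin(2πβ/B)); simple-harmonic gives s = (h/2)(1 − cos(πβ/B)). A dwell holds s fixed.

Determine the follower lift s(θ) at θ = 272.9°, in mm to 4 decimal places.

seg 1 [0°–74.7°] cycloidal, h=17: full span → s += 17 → s = 17.0000
seg 2 [74.7°–151.9°] cycloidal, h=30: full span → s += 30 → s = 47.0000
seg 3 [151.9°–259°] cycloidal, h=24: full span → s += 24 → s = 71.0000
seg 4 [259°–287.4°] uniform, h=11: θ=272.9° here. β=13.9, B=28.4. 11·13.9/28.4 = 5.3838 → s = 76.3838

76.3838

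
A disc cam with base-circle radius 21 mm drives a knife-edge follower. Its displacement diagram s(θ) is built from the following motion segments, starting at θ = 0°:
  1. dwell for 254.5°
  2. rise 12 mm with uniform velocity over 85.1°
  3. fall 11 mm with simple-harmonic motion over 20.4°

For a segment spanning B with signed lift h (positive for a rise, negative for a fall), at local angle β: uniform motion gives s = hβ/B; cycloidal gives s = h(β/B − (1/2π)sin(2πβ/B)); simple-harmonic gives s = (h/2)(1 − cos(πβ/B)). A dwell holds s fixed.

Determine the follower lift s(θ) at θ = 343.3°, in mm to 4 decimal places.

seg 1 [0°–254.5°] dwell: s stays 0.0000
seg 2 [254.5°–339.6°] uniform, h=12: full span → s += 12 → s = 12.0000
seg 3 [339.6°–360°] simple-harmonic, h=-11: θ=343.3° here. β=3.7, B=20.4. -11/2·(1 − cos(π·0.1814)) = -0.8689 → s = 11.1311

11.1311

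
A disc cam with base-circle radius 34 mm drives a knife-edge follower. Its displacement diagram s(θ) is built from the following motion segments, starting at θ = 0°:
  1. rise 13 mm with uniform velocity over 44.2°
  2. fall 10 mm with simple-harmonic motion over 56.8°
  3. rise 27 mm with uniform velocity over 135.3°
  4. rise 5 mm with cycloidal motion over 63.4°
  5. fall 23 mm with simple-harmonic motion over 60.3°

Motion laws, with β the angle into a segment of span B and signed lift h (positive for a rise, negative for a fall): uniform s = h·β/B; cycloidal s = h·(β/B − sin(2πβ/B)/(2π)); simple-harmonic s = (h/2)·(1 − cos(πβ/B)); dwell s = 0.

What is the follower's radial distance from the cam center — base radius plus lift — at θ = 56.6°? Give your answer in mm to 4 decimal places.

seg 1 [0°–44.2°] uniform, h=13: full span → s += 13 → s = 13.0000
seg 2 [44.2°–101°] simple-harmonic, h=-10: θ=56.6° here. β=12.4, B=56.8. -10/2·(1 − cos(π·0.2183)) = -1.1306 → s = 11.8694
radial distance = base radius + s = 34 + 11.8694 = 45.8694

45.8694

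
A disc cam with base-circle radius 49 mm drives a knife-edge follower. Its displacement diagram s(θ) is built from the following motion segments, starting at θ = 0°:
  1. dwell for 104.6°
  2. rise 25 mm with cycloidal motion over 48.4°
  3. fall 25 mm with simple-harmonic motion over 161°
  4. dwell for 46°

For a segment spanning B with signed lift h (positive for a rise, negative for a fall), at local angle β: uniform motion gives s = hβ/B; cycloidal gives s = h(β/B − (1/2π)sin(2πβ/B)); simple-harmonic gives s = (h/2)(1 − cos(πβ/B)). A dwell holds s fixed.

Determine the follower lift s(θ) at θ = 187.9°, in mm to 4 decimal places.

seg 1 [0°–104.6°] dwell: s stays 0.0000
seg 2 [104.6°–153°] cycloidal, h=25: full span → s += 25 → s = 25.0000
seg 3 [153°–314°] simple-harmonic, h=-25: θ=187.9° here. β=34.9, B=161. -25/2·(1 − cos(π·0.2168)) = -2.7882 → s = 22.2118

22.2118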